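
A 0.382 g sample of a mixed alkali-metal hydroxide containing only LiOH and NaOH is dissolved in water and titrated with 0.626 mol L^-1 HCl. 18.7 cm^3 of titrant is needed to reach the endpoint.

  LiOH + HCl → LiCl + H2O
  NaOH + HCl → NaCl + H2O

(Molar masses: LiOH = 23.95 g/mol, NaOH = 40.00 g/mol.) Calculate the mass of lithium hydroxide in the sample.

n(HCl) = 0.0187 × 0.626 = 0.0117 mol
Let x = n(LiOH), y = n(NaOH).
Titrant: 1x + 1y = 0.0117;  mass: 23.95x + 40.00y = 0.382
Solving, x = 5.37 × 10^-3 mol, y = 6.33 × 10^-3 mol
mass of LiOH = 5.37 × 10^-3 × 23.95 = 0.129 g

0.129 g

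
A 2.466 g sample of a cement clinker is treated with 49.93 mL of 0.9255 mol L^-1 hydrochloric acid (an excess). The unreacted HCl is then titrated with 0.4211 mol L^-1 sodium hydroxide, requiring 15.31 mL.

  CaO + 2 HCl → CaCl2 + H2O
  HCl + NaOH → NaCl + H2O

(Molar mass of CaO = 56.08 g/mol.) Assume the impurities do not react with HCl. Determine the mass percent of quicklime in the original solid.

45.21 %

n(HCl) added = 0.04993 × 0.9255 = 0.04621 mol
n(NaOH) used in back-titration = 0.01531 × 0.4211 = 6.447 × 10^-3 mol
n(HCl) left over = 6.447 × 10^-3 mol (1:1 ratio)
n(HCl) consumed by analyte = 0.04621 − 6.447 × 10^-3 = 0.03976 mol
From the 1:2 ratio, n(CaO) = 1/2 × 0.03976 = 0.01988 mol
mass of CaO = 0.01988 × 56.08 = 1.115 g
% CaO = 1.115 / 2.466 × 100 = 45.21 %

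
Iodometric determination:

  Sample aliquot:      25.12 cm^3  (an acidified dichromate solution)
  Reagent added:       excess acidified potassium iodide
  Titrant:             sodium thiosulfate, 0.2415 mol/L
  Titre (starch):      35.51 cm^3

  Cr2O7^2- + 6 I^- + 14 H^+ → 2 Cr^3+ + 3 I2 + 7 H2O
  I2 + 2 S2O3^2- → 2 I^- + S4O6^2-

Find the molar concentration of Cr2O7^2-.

0.05690 mol/L

n(S2O3^2-) = 0.03551 × 0.2415 = 8.576 × 10^-3 mol
n(I2) = n(S2O3^2-)/2 = 4.288 × 10^-3 mol
From the 1:3 ratio, n(Cr2O7^2-) in the aliquot = 1/3 × 4.288 × 10^-3 = 1.429 × 10^-3 mol
[Cr2O7^2-] = 1.429 × 10^-3 / 0.02512 = 0.05690 mol/L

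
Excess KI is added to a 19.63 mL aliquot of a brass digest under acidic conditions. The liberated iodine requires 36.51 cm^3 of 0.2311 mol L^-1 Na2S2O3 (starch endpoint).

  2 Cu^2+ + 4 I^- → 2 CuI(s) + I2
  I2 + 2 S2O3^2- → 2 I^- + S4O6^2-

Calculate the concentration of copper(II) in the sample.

n(S2O3^2-) = 0.03651 × 0.2311 = 8.437 × 10^-3 mol
n(I2) = n(S2O3^2-)/2 = 4.219 × 10^-3 mol
From the 2:1 ratio, n(Cu2+) in the aliquot = 2/1 × 4.219 × 10^-3 = 8.437 × 10^-3 mol
[Cu2+] = 8.437 × 10^-3 / 0.01963 = 0.4298 mol/L

0.4298 mol/L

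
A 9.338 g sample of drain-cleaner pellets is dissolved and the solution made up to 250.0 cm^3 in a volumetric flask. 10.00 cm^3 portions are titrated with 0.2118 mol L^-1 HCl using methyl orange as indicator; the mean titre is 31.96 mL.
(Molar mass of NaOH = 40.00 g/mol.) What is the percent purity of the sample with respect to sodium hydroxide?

72.49 %

NaOH + HCl → NaCl + H2O
n(HCl) per titration = 0.03196 × 0.2118 = 6.769 × 10^-3 mol
n(NaOH) in each aliquot = 6.769 × 10^-3 mol (1:1 ratio)
n(NaOH) in the whole flask = 6.769 × 10^-3 × 250.0/10.00 = 0.1692 mol
mass of NaOH = 0.1692 × 40.00 = 6.769 g
% NaOH = 6.769 / 9.338 × 100 = 72.49 %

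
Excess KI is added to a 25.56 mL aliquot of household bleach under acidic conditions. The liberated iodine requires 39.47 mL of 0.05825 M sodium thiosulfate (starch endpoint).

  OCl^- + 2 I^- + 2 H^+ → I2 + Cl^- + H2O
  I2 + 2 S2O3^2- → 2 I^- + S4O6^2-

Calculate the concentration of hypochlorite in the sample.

n(S2O3^2-) = 0.03947 × 0.05825 = 2.299 × 10^-3 mol
n(I2) = n(S2O3^2-)/2 = 1.150 × 10^-3 mol
n(OCl^-) in the aliquot = 1.150 × 10^-3 mol (1:1 ratio)
[OCl^-] = 1.150 × 10^-3 / 0.02556 = 0.04498 mol/L

0.04498 M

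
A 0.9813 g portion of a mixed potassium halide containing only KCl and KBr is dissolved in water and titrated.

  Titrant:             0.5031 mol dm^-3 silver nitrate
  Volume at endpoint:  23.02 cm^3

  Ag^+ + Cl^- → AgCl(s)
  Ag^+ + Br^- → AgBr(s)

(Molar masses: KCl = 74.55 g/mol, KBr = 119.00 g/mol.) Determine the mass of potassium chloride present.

0.6656 g

n(AgNO3) = 0.02302 × 0.5031 = 0.01158 mol
Let x = n(KCl), y = n(KBr).
Titrant: 1x + 1y = 0.01158;  mass: 74.55x + 119.00y = 0.9813
Solving, x = 8.929 × 10^-3 mol, y = 2.653 × 10^-3 mol
mass of KCl = 8.929 × 10^-3 × 74.55 = 0.6656 g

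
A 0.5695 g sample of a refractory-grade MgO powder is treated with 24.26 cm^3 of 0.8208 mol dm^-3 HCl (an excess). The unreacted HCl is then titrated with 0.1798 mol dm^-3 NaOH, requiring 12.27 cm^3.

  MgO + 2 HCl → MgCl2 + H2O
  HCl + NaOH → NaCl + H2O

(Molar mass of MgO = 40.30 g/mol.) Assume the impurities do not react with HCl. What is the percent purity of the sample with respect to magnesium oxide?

62.65 %

n(HCl) added = 0.02426 × 0.8208 = 0.01991 mol
n(NaOH) used in back-titration = 0.01227 × 0.1798 = 2.206 × 10^-3 mol
n(HCl) left over = 2.206 × 10^-3 mol (1:1 ratio)
n(HCl) consumed by analyte = 0.01991 − 2.206 × 10^-3 = 0.01771 mol
From the 1:2 ratio, n(MgO) = 1/2 × 0.01771 = 8.853 × 10^-3 mol
mass of MgO = 8.853 × 10^-3 × 40.30 = 0.3568 g
% MgO = 0.3568 / 0.5695 × 100 = 62.65 %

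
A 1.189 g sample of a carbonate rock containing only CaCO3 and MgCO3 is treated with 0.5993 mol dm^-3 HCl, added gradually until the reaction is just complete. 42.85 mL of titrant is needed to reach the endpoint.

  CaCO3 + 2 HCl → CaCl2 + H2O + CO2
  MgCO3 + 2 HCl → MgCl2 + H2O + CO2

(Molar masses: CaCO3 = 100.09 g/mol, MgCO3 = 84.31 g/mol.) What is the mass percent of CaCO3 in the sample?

n(HCl) = 0.04285 × 0.5993 = 0.02568 mol
Let x = n(CaCO3), y = n(MgCO3).
Titrant: 2x + 2y = 0.02568;  mass: 100.09x + 84.31y = 1.189
Solving, x = 6.746 × 10^-3 mol, y = 6.094 × 10^-3 mol
mass of CaCO3 = 6.746 × 10^-3 × 100.09 = 0.6753 g
% CaCO3 = 0.6753 / 1.189 × 100 = 56.79 %

56.79 %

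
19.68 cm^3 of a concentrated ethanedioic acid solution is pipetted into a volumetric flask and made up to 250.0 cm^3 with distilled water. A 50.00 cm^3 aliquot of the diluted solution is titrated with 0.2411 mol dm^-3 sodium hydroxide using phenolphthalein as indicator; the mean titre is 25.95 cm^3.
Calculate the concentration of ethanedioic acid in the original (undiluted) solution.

0.7948 mol/L

H2C2O4 + 2 NaOH → Na2C2O4 + 2 H2O
n(NaOH) = 0.02595 × 0.2411 = 6.257 × 10^-3 mol
From the 1:2 ratio, n(H2C2O4) in the aliquot = 1/2 × 6.257 × 10^-3 = 3.128 × 10^-3 mol
[H2C2O4]_dilute = 3.128 × 10^-3 / 0.05000 = 0.06257 mol/L
Dilution factor = 250.0 / 19.68 = 12.70
[H2C2O4]_stock = 0.06257 × 12.70 = 0.7948 mol/L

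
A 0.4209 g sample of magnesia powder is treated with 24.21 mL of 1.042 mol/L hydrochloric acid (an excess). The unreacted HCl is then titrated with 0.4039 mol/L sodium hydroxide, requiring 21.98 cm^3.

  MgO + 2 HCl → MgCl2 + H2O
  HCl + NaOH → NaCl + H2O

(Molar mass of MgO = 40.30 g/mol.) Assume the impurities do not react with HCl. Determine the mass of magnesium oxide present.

0.3294 g

n(HCl) added = 0.02421 × 1.042 = 0.02523 mol
n(NaOH) used in back-titration = 0.02198 × 0.4039 = 8.878 × 10^-3 mol
n(HCl) left over = 8.878 × 10^-3 mol (1:1 ratio)
n(HCl) consumed by analyte = 0.02523 − 8.878 × 10^-3 = 0.01635 mol
From the 1:2 ratio, n(MgO) = 1/2 × 0.01635 = 8.175 × 10^-3 mol
mass of MgO = 8.175 × 10^-3 × 40.30 = 0.3294 g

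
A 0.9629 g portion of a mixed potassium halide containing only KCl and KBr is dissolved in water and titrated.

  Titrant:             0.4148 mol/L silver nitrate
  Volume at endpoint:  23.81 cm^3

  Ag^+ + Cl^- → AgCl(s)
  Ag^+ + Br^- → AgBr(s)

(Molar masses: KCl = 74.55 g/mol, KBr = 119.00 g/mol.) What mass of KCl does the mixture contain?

n(AgNO3) = 0.02381 × 0.4148 = 9.876 × 10^-3 mol
Let x = n(KCl), y = n(KBr).
Titrant: 1x + 1y = 9.876 × 10^-3;  mass: 74.55x + 119.00y = 0.9629
Solving, x = 4.778 × 10^-3 mol, y = 5.098 × 10^-3 mol
mass of KCl = 4.778 × 10^-3 × 74.55 = 0.3562 g

0.3562 g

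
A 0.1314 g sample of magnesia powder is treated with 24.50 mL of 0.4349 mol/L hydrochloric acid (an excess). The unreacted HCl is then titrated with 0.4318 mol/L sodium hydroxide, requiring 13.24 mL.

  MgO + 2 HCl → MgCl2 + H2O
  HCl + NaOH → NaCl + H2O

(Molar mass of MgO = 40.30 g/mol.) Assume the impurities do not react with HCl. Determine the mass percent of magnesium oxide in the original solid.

75.72 %

n(HCl) added = 0.02450 × 0.4349 = 0.01066 mol
n(NaOH) used in back-titration = 0.01324 × 0.4318 = 5.717 × 10^-3 mol
n(HCl) left over = 5.717 × 10^-3 mol (1:1 ratio)
n(HCl) consumed by analyte = 0.01066 − 5.717 × 10^-3 = 4.938 × 10^-3 mol
From the 1:2 ratio, n(MgO) = 1/2 × 4.938 × 10^-3 = 2.469 × 10^-3 mol
mass of MgO = 2.469 × 10^-3 × 40.30 = 0.09950 g
% MgO = 0.09950 / 0.1314 × 100 = 75.72 %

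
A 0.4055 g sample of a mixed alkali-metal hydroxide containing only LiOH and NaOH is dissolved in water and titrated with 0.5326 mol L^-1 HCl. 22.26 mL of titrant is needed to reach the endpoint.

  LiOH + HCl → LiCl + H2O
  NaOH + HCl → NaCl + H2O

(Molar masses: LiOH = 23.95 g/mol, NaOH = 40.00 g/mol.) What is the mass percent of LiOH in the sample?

n(HCl) = 0.02226 × 0.5326 = 0.01186 mol
Let x = n(LiOH), y = n(NaOH).
Titrant: 1x + 1y = 0.01186;  mass: 23.95x + 40.00y = 0.4055
Solving, x = 4.282 × 10^-3 mol, y = 7.574 × 10^-3 mol
mass of LiOH = 4.282 × 10^-3 × 23.95 = 0.1026 g
% LiOH = 0.1026 / 0.4055 × 100 = 25.29 %

25.29 %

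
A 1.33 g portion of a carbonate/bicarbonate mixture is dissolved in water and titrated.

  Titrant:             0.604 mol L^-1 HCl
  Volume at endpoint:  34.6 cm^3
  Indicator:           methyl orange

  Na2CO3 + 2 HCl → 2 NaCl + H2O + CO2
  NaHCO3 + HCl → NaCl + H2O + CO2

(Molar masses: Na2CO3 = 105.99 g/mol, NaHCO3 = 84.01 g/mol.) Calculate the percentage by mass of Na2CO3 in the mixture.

54.7 %

n(HCl) = 0.0346 × 0.604 = 0.0209 mol
Let x = n(Na2CO3), y = n(NaHCO3).
Titrant: 2x + 1y = 0.0209;  mass: 105.99x + 84.01y = 1.33
Solving, x = 6.86 × 10^-3 mol, y = 7.17 × 10^-3 mol
mass of Na2CO3 = 6.86 × 10^-3 × 105.99 = 0.727 g
% Na2CO3 = 0.727 / 1.33 × 100 = 54.7 %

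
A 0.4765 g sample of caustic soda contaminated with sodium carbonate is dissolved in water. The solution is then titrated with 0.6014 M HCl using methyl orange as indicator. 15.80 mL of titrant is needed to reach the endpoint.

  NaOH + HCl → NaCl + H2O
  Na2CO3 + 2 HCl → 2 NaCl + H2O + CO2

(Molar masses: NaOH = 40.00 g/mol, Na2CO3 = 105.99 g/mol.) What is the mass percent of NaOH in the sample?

17.48 %

n(HCl) = 0.01580 × 0.6014 = 9.502 × 10^-3 mol
Let x = n(NaOH), y = n(Na2CO3).
Titrant: 1x + 2y = 9.502 × 10^-3;  mass: 40.00x + 105.99y = 0.4765
Solving, x = 2.083 × 10^-3 mol, y = 3.710 × 10^-3 mol
mass of NaOH = 2.083 × 10^-3 × 40.00 = 0.08331 g
% NaOH = 0.08331 / 0.4765 × 100 = 17.48 %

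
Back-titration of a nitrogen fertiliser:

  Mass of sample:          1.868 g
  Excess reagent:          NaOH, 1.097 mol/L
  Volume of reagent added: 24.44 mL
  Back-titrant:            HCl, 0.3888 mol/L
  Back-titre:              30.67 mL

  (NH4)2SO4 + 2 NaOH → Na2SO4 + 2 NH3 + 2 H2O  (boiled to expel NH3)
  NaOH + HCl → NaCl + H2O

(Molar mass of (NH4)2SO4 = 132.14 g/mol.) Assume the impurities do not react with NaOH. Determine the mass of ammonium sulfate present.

0.9835 g

n(NaOH) added = 0.02444 × 1.097 = 0.02681 mol
n(HCl) used in back-titration = 0.03067 × 0.3888 = 0.01192 mol
n(NaOH) left over = 0.01192 mol (1:1 ratio)
n(NaOH) consumed by analyte = 0.02681 − 0.01192 = 0.01489 mol
From the 1:2 ratio, n((NH4)2SO4) = 1/2 × 0.01489 = 7.443 × 10^-3 mol
mass of (NH4)2SO4 = 7.443 × 10^-3 × 132.14 = 0.9835 g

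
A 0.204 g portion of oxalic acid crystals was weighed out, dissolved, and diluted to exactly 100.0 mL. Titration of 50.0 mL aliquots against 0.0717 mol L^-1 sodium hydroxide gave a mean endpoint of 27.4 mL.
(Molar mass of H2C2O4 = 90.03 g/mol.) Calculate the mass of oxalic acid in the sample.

H2C2O4 + 2 NaOH → Na2C2O4 + 2 H2O
n(NaOH) per titration = 0.0274 × 0.0717 = 1.96 × 10^-3 mol
From the 1:2 ratio, n(H2C2O4) in each aliquot = 1/2 × 1.96 × 10^-3 = 9.82 × 10^-4 mol
n(H2C2O4) in the whole flask = 9.82 × 10^-4 × 100.0/50.0 = 1.96 × 10^-3 mol
mass of H2C2O4 = 1.96 × 10^-3 × 90.03 = 0.177 g

0.177 g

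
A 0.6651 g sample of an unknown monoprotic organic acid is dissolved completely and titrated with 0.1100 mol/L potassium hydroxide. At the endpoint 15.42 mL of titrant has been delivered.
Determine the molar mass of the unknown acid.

n(KOH) = 0.01542 L × 0.1100 mol/L = 1.696 × 10^-3 mol
n(HA) = 1.696 × 10^-3 mol (1:1 ratio)
M = m / n = 0.6651 g / 1.696 × 10^-3 mol = 392.1 g/mol

392.1 g/mol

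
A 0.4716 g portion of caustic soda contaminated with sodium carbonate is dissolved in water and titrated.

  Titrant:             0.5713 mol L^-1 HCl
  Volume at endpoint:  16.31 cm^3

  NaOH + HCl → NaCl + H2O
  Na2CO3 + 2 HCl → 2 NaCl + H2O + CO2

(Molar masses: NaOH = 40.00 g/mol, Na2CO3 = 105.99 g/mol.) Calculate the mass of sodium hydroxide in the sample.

0.06834 g

n(HCl) = 0.01631 × 0.5713 = 9.318 × 10^-3 mol
Let x = n(NaOH), y = n(Na2CO3).
Titrant: 1x + 2y = 9.318 × 10^-3;  mass: 40.00x + 105.99y = 0.4716
Solving, x = 1.709 × 10^-3 mol, y = 3.805 × 10^-3 mol
mass of NaOH = 1.709 × 10^-3 × 40.00 = 0.06834 g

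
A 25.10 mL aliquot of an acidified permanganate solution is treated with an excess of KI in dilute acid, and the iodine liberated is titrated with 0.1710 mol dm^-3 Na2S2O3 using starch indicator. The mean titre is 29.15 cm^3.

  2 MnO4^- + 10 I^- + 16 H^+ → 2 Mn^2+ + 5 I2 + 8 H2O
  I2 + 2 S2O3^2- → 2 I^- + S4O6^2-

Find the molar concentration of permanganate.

0.03972 mol/L

n(S2O3^2-) = 0.02915 × 0.1710 = 4.985 × 10^-3 mol
n(I2) = n(S2O3^2-)/2 = 2.492 × 10^-3 mol
From the 2:5 ratio, n(MnO4^-) in the aliquot = 2/5 × 2.492 × 10^-3 = 9.969 × 10^-4 mol
[MnO4^-] = 9.969 × 10^-4 / 0.02510 = 0.03972 mol/L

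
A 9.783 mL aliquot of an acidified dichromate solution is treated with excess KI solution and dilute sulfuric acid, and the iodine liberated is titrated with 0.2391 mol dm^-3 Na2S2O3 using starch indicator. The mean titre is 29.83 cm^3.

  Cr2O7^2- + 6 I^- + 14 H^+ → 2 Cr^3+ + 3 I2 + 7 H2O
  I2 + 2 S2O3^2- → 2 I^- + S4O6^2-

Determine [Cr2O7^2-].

0.1215 mol/L

n(S2O3^2-) = 0.02983 × 0.2391 = 7.132 × 10^-3 mol
n(I2) = n(S2O3^2-)/2 = 3.566 × 10^-3 mol
From the 1:3 ratio, n(Cr2O7^2-) in the aliquot = 1/3 × 3.566 × 10^-3 = 1.189 × 10^-3 mol
[Cr2O7^2-] = 1.189 × 10^-3 / 0.009783 = 0.1215 mol/L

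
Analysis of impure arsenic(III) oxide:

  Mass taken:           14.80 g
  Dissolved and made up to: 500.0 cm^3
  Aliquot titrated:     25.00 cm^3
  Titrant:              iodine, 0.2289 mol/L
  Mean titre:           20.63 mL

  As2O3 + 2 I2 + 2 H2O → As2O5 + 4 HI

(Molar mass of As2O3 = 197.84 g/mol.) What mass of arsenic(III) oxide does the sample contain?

n(I2) per titration = 0.02063 × 0.2289 = 4.722 × 10^-3 mol
From the 1:2 ratio, n(As2O3) in each aliquot = 1/2 × 4.722 × 10^-3 = 2.361 × 10^-3 mol
n(As2O3) in the whole flask = 2.361 × 10^-3 × 500.0/25.00 = 0.04722 mol
mass of As2O3 = 0.04722 × 197.84 = 9.342 g

9.342 g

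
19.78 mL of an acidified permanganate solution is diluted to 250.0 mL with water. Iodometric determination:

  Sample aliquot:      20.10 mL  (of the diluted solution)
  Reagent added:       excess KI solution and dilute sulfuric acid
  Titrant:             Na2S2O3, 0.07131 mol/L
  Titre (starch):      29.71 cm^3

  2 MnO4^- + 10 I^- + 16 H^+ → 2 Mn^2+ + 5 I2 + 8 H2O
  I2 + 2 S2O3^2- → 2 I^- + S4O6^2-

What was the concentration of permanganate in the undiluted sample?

n(S2O3^2-) = 0.02971 × 0.07131 = 2.119 × 10^-3 mol
n(I2) = n(S2O3^2-)/2 = 1.059 × 10^-3 mol
From the 2:5 ratio, n(MnO4^-) in the aliquot = 2/5 × 1.059 × 10^-3 = 4.237 × 10^-4 mol
[MnO4^-]_dilute = 4.237 × 10^-4 / 0.02010 = 0.02108 mol/L
[MnO4^-]_original = 0.02108 × 250.0/19.78 = 0.2664 mol/L

0.2664 mol/L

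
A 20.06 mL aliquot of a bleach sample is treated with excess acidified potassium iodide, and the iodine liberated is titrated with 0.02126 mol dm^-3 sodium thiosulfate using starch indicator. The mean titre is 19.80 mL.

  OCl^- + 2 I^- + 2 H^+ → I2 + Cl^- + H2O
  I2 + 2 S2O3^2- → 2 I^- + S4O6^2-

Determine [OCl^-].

n(S2O3^2-) = 0.01980 × 0.02126 = 4.209 × 10^-4 mol
n(I2) = n(S2O3^2-)/2 = 2.105 × 10^-4 mol
n(OCl^-) in the aliquot = 2.105 × 10^-4 mol (1:1 ratio)
[OCl^-] = 2.105 × 10^-4 / 0.02006 = 0.01049 mol/L

0.01049 mol/L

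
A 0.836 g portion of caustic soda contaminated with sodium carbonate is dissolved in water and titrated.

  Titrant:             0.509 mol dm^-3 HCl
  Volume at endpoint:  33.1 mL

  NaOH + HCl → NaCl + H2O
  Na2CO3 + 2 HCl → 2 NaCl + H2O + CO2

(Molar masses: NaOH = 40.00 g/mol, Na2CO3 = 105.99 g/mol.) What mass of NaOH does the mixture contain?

n(HCl) = 0.0331 × 0.509 = 0.0168 mol
Let x = n(NaOH), y = n(Na2CO3).
Titrant: 1x + 2y = 0.0168;  mass: 40.00x + 105.99y = 0.836
Solving, x = 4.38 × 10^-3 mol, y = 6.24 × 10^-3 mol
mass of NaOH = 4.38 × 10^-3 × 40.00 = 0.175 g

0.175 g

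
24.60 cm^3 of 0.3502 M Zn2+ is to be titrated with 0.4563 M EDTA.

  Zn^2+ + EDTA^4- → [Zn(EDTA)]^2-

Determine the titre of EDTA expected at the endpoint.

n(Zn2+) = 0.02460 L × 0.3502 mol/L = 8.615 × 10^-3 mol
n(EDTA) = 8.615 × 10^-3 mol (1:1 stoichiometry)
V(EDTA) = 8.615 × 10^-3 mol / 0.4563 mol/L = 0.01888 L = 18.88 mL

18.88 mL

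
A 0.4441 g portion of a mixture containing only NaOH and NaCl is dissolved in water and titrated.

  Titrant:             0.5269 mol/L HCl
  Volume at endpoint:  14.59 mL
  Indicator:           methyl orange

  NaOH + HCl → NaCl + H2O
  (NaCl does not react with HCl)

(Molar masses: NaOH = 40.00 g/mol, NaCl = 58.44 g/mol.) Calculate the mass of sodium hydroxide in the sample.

0.3075 g

n(HCl) = 0.01459 × 0.5269 = 7.687 × 10^-3 mol
Let x = n(NaOH), y = n(NaCl).
Titrant: 1x = 7.687 × 10^-3;  mass: 40.00x + 58.44y = 0.4441
Solving, x = 7.687 × 10^-3 mol, y = 2.337 × 10^-3 mol
mass of NaOH = 7.687 × 10^-3 × 40.00 = 0.3075 g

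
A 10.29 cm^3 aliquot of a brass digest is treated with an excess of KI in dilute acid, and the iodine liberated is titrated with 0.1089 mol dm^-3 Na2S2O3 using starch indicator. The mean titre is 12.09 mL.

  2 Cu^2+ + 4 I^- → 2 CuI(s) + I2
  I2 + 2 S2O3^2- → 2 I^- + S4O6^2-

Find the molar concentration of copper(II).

0.1279 mol/L

n(S2O3^2-) = 0.01209 × 0.1089 = 1.317 × 10^-3 mol
n(I2) = n(S2O3^2-)/2 = 6.583 × 10^-4 mol
From the 2:1 ratio, n(Cu2+) in the aliquot = 2/1 × 6.583 × 10^-4 = 1.317 × 10^-3 mol
[Cu2+] = 1.317 × 10^-3 / 0.01029 = 0.1279 mol/L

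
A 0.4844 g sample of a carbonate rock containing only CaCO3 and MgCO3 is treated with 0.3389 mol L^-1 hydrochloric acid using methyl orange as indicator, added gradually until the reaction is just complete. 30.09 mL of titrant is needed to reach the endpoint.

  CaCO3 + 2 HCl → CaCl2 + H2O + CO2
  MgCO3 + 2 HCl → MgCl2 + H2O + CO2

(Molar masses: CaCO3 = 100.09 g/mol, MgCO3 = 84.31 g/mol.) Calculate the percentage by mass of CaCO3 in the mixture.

71.40 %

n(HCl) = 0.03009 × 0.3389 = 0.01020 mol
Let x = n(CaCO3), y = n(MgCO3).
Titrant: 2x + 2y = 0.01020;  mass: 100.09x + 84.31y = 0.4844
Solving, x = 3.455 × 10^-3 mol, y = 1.643 × 10^-3 mol
mass of CaCO3 = 3.455 × 10^-3 × 100.09 = 0.3458 g
% CaCO3 = 0.3458 / 0.4844 × 100 = 71.40 %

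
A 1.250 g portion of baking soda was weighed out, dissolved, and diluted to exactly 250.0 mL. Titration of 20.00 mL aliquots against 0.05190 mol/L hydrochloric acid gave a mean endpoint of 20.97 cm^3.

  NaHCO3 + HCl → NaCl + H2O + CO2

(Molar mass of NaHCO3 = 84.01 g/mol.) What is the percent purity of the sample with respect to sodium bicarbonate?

91.43 %

n(HCl) per titration = 0.02097 × 0.05190 = 1.088 × 10^-3 mol
n(NaHCO3) in each aliquot = 1.088 × 10^-3 mol (1:1 ratio)
n(NaHCO3) in the whole flask = 1.088 × 10^-3 × 250.0/20.00 = 0.01360 mol
mass of NaHCO3 = 0.01360 × 84.01 = 1.143 g
% NaHCO3 = 1.143 / 1.250 × 100 = 91.43 %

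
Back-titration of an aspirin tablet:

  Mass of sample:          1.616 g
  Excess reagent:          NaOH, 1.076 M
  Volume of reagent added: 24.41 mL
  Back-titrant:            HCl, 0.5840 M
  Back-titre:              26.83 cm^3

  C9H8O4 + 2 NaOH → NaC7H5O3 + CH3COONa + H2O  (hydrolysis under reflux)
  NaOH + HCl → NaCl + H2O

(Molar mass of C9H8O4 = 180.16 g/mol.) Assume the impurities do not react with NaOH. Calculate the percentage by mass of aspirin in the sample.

59.07 %

n(NaOH) added = 0.02441 × 1.076 = 0.02627 mol
n(HCl) used in back-titration = 0.02683 × 0.5840 = 0.01567 mol
n(NaOH) left over = 0.01567 mol (1:1 ratio)
n(NaOH) consumed by analyte = 0.02627 − 0.01567 = 0.01060 mol
From the 1:2 ratio, n(C9H8O4) = 1/2 × 0.01060 = 5.298 × 10^-3 mol
mass of C9H8O4 = 5.298 × 10^-3 × 180.16 = 0.9545 g
% C9H8O4 = 0.9545 / 1.616 × 100 = 59.07 %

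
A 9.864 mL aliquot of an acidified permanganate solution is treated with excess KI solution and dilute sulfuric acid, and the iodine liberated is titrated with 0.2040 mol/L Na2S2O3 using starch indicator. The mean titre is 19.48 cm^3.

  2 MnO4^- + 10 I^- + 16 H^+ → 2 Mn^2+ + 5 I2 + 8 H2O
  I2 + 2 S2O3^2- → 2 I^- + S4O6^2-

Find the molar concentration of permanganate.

n(S2O3^2-) = 0.01948 × 0.2040 = 3.974 × 10^-3 mol
n(I2) = n(S2O3^2-)/2 = 1.987 × 10^-3 mol
From the 2:5 ratio, n(MnO4^-) in the aliquot = 2/5 × 1.987 × 10^-3 = 7.948 × 10^-4 mol
[MnO4^-] = 7.948 × 10^-4 / 0.009864 = 0.08057 mol/L

0.08057 mol/L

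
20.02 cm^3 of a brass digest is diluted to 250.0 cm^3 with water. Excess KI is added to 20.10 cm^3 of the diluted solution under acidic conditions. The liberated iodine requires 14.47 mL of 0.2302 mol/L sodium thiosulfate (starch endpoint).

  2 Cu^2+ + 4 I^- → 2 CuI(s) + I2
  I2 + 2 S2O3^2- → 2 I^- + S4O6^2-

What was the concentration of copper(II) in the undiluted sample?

n(S2O3^2-) = 0.01447 × 0.2302 = 3.331 × 10^-3 mol
n(I2) = n(S2O3^2-)/2 = 1.665 × 10^-3 mol
From the 2:1 ratio, n(Cu2+) in the aliquot = 2/1 × 1.665 × 10^-3 = 3.331 × 10^-3 mol
[Cu2+]_dilute = 3.331 × 10^-3 / 0.02010 = 0.1657 mol/L
[Cu2+]_original = 0.1657 × 250.0/20.02 = 2.069 mol/L

2.069 mol/L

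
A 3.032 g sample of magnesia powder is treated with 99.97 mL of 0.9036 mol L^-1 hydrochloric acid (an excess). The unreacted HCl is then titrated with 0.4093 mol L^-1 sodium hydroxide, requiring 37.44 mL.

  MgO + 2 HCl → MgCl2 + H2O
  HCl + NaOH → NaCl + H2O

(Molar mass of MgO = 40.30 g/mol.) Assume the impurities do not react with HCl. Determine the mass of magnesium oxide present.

n(HCl) added = 0.09997 × 0.9036 = 0.09033 mol
n(NaOH) used in back-titration = 0.03744 × 0.4093 = 0.01532 mol
n(HCl) left over = 0.01532 mol (1:1 ratio)
n(HCl) consumed by analyte = 0.09033 − 0.01532 = 0.07501 mol
From the 1:2 ratio, n(MgO) = 1/2 × 0.07501 = 0.03750 mol
mass of MgO = 0.03750 × 40.30 = 1.511 g

1.511 g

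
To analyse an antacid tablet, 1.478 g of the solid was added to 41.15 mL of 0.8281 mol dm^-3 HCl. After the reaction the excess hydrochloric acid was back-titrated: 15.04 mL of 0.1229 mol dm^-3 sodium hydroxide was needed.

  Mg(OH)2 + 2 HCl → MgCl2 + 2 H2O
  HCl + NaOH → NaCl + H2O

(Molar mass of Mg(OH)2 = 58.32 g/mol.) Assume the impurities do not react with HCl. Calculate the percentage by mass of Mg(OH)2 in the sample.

n(HCl) added = 0.04115 × 0.8281 = 0.03408 mol
n(NaOH) used in back-titration = 0.01504 × 0.1229 = 1.848 × 10^-3 mol
n(HCl) left over = 1.848 × 10^-3 mol (1:1 ratio)
n(HCl) consumed by analyte = 0.03408 − 1.848 × 10^-3 = 0.03223 mol
From the 1:2 ratio, n(Mg(OH)2) = 1/2 × 0.03223 = 0.01611 mol
mass of Mg(OH)2 = 0.01611 × 58.32 = 0.9398 g
% Mg(OH)2 = 0.9398 / 1.478 × 100 = 63.58 %

63.58 %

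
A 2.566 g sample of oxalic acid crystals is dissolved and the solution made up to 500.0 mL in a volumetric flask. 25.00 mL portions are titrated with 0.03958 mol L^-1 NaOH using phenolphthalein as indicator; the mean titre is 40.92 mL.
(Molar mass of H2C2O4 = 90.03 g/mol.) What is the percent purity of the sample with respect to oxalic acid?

H2C2O4 + 2 NaOH → Na2C2O4 + 2 H2O
n(NaOH) per titration = 0.04092 × 0.03958 = 1.620 × 10^-3 mol
From the 1:2 ratio, n(H2C2O4) in each aliquot = 1/2 × 1.620 × 10^-3 = 8.098 × 10^-4 mol
n(H2C2O4) in the whole flask = 8.098 × 10^-4 × 500.0/25.00 = 0.01620 mol
mass of H2C2O4 = 0.01620 × 90.03 = 1.458 g
% H2C2O4 = 1.458 / 2.566 × 100 = 56.83 %

56.83 %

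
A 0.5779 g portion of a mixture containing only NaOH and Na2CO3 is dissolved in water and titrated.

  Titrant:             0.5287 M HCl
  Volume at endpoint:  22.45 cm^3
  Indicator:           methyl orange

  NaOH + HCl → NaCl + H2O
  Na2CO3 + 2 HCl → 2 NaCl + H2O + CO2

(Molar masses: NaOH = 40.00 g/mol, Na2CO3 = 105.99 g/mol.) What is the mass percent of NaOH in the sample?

27.23 %

n(HCl) = 0.02245 × 0.5287 = 0.01187 mol
Let x = n(NaOH), y = n(Na2CO3).
Titrant: 1x + 2y = 0.01187;  mass: 40.00x + 105.99y = 0.5779
Solving, x = 3.933 × 10^-3 mol, y = 3.968 × 10^-3 mol
mass of NaOH = 3.933 × 10^-3 × 40.00 = 0.1573 g
% NaOH = 0.1573 / 0.5779 × 100 = 27.23 %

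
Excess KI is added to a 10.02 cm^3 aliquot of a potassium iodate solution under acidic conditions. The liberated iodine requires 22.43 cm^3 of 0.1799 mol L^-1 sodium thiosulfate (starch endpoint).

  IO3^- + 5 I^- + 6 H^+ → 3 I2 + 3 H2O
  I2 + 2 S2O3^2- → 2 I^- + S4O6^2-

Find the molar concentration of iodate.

0.06712 mol/L

n(S2O3^2-) = 0.02243 × 0.1799 = 4.035 × 10^-3 mol
n(I2) = n(S2O3^2-)/2 = 2.018 × 10^-3 mol
From the 1:3 ratio, n(IO3^-) in the aliquot = 1/3 × 2.018 × 10^-3 = 6.725 × 10^-4 mol
[IO3^-] = 6.725 × 10^-4 / 0.01002 = 0.06712 mol/L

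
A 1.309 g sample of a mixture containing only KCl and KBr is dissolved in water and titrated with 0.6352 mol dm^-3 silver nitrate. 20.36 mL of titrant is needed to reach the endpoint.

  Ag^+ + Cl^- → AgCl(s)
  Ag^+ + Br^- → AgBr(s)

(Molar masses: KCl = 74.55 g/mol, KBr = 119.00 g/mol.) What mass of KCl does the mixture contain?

n(AgNO3) = 0.02036 × 0.6352 = 0.01293 mol
Let x = n(KCl), y = n(KBr).
Titrant: 1x + 1y = 0.01293;  mass: 74.55x + 119.00y = 1.309
Solving, x = 5.174 × 10^-3 mol, y = 7.759 × 10^-3 mol
mass of KCl = 5.174 × 10^-3 × 74.55 = 0.3857 g

0.3857 g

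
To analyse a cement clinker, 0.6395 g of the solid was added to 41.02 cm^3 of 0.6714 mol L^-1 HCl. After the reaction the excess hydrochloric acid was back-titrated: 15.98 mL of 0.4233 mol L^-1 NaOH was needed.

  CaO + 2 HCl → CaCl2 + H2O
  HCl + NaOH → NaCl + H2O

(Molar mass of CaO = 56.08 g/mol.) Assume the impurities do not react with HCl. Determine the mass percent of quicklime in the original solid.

91.10 %

n(HCl) added = 0.04102 × 0.6714 = 0.02754 mol
n(NaOH) used in back-titration = 0.01598 × 0.4233 = 6.764 × 10^-3 mol
n(HCl) left over = 6.764 × 10^-3 mol (1:1 ratio)
n(HCl) consumed by analyte = 0.02754 − 6.764 × 10^-3 = 0.02078 mol
From the 1:2 ratio, n(CaO) = 1/2 × 0.02078 = 0.01039 mol
mass of CaO = 0.01039 × 56.08 = 0.5826 g
% CaO = 0.5826 / 0.6395 × 100 = 91.10 %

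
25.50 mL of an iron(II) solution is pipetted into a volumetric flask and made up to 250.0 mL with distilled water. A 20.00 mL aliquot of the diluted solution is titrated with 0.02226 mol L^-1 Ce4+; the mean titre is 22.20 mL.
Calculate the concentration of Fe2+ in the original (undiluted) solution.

Ce^4+ + Fe^2+ → Ce^3+ + Fe^3+
n(Ce4+) = 0.02220 × 0.02226 = 4.942 × 10^-4 mol
n(Fe2+) in the aliquot = 4.942 × 10^-4 mol (1:1 ratio)
[Fe2+]_dilute = 4.942 × 10^-4 / 0.02000 = 0.02471 mol/L
Dilution factor = 250.0 / 25.50 = 9.804
[Fe2+]_stock = 0.02471 × 9.804 = 0.2422 mol/L

0.2422 mol/L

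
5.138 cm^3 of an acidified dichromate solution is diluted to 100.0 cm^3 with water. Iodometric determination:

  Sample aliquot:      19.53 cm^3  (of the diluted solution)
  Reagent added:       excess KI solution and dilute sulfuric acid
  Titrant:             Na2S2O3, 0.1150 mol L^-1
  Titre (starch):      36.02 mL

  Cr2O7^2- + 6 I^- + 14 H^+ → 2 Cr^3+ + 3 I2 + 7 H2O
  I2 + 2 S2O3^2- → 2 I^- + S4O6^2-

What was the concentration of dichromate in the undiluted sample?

0.6880 mol/L

n(S2O3^2-) = 0.03602 × 0.1150 = 4.142 × 10^-3 mol
n(I2) = n(S2O3^2-)/2 = 2.071 × 10^-3 mol
From the 1:3 ratio, n(Cr2O7^2-) in the aliquot = 1/3 × 2.071 × 10^-3 = 6.904 × 10^-4 mol
[Cr2O7^2-]_dilute = 6.904 × 10^-4 / 0.01953 = 0.03535 mol/L
[Cr2O7^2-]_original = 0.03535 × 100.0/5.138 = 0.6880 mol/L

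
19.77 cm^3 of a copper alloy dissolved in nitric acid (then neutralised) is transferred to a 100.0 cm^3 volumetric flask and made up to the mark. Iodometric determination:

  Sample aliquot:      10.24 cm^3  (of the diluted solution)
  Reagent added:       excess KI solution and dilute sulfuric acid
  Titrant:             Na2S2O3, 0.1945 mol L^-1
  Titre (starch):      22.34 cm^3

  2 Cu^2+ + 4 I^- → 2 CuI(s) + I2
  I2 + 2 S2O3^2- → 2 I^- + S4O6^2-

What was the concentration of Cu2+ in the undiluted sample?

n(S2O3^2-) = 0.02234 × 0.1945 = 4.345 × 10^-3 mol
n(I2) = n(S2O3^2-)/2 = 2.173 × 10^-3 mol
From the 2:1 ratio, n(Cu2+) in the aliquot = 2/1 × 2.173 × 10^-3 = 4.345 × 10^-3 mol
[Cu2+]_dilute = 4.345 × 10^-3 / 0.01024 = 0.4243 mol/L
[Cu2+]_original = 0.4243 × 100.0/19.77 = 2.146 mol/L

2.146 mol/L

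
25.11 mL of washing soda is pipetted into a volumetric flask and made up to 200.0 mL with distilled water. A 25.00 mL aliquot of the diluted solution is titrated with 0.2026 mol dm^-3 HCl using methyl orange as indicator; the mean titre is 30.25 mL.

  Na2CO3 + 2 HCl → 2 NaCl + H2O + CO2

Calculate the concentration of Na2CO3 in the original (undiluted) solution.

n(HCl) = 0.03025 × 0.2026 = 6.129 × 10^-3 mol
From the 1:2 ratio, n(Na2CO3) in the aliquot = 1/2 × 6.129 × 10^-3 = 3.064 × 10^-3 mol
[Na2CO3]_dilute = 3.064 × 10^-3 / 0.02500 = 0.1226 mol/L
Dilution factor = 200.0 / 25.11 = 7.965
[Na2CO3]_stock = 0.1226 × 7.965 = 0.9763 mol/L

0.9763 mol/L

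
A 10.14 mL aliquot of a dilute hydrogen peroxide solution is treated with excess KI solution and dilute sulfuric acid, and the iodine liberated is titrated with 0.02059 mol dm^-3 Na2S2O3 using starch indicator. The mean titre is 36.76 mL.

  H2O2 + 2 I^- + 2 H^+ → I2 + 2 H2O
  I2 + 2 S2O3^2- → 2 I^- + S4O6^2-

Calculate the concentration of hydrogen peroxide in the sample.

0.03732 mol/L

n(S2O3^2-) = 0.03676 × 0.02059 = 7.569 × 10^-4 mol
n(I2) = n(S2O3^2-)/2 = 3.784 × 10^-4 mol
n(H2O2) in the aliquot = 3.784 × 10^-4 mol (1:1 ratio)
[H2O2] = 3.784 × 10^-4 / 0.01014 = 0.03732 mol/L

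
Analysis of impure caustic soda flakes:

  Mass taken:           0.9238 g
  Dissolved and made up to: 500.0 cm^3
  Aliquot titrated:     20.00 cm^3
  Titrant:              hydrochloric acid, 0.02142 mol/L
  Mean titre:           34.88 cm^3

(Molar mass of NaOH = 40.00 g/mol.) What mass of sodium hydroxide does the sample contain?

NaOH + HCl → NaCl + H2O
n(HCl) per titration = 0.03488 × 0.02142 = 7.471 × 10^-4 mol
n(NaOH) in each aliquot = 7.471 × 10^-4 mol (1:1 ratio)
n(NaOH) in the whole flask = 7.471 × 10^-4 × 500.0/20.00 = 0.01868 mol
mass of NaOH = 0.01868 × 40.00 = 0.7471 g

0.7471 g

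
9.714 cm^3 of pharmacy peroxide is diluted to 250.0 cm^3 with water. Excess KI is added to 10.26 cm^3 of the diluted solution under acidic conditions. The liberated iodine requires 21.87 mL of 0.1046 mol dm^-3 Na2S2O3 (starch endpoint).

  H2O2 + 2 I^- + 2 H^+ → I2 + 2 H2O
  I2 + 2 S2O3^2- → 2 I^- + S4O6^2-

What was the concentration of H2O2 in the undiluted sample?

2.869 mol/L

n(S2O3^2-) = 0.02187 × 0.1046 = 2.288 × 10^-3 mol
n(I2) = n(S2O3^2-)/2 = 1.144 × 10^-3 mol
n(H2O2) in the aliquot = 1.144 × 10^-3 mol (1:1 ratio)
[H2O2]_dilute = 1.144 × 10^-3 / 0.01026 = 0.1115 mol/L
[H2O2]_original = 0.1115 × 250.0/9.714 = 2.869 mol/L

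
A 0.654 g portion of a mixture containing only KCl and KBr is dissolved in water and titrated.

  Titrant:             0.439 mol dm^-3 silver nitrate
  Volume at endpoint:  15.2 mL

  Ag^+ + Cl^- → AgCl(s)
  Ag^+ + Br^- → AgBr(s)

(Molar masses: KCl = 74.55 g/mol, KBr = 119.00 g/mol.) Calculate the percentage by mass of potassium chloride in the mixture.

n(AgNO3) = 0.0152 × 0.439 = 6.67 × 10^-3 mol
Let x = n(KCl), y = n(KBr).
Titrant: 1x + 1y = 6.67 × 10^-3;  mass: 74.55x + 119.00y = 0.654
Solving, x = 3.15 × 10^-3 mol, y = 3.52 × 10^-3 mol
mass of KCl = 3.15 × 10^-3 × 74.55 = 0.235 g
% KCl = 0.235 / 0.654 × 100 = 35.9 %

35.9 %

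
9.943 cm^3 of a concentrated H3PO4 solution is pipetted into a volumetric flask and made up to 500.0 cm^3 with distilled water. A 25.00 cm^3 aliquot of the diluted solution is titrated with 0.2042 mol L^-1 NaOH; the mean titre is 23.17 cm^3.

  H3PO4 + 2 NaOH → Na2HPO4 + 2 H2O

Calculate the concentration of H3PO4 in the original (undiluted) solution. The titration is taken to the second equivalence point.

n(NaOH) = 0.02317 × 0.2042 = 4.731 × 10^-3 mol
From the 1:2 ratio, n(H3PO4) in the aliquot = 1/2 × 4.731 × 10^-3 = 2.366 × 10^-3 mol
[H3PO4]_dilute = 2.366 × 10^-3 / 0.02500 = 0.09463 mol/L
Dilution factor = 500.0 / 9.943 = 50.29
[H3PO4]_stock = 0.09463 × 50.29 = 4.758 mol/L

4.758 mol/L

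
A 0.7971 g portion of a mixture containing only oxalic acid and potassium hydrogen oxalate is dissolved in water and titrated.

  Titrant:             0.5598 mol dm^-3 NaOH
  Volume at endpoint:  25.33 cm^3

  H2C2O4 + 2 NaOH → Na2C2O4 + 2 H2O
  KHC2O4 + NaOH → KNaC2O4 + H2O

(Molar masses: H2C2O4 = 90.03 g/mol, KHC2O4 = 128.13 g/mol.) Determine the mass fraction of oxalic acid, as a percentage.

n(NaOH) = 0.02533 × 0.5598 = 0.01418 mol
Let x = n(H2C2O4), y = n(KHC2O4).
Titrant: 2x + 1y = 0.01418;  mass: 90.03x + 128.13y = 0.7971
Solving, x = 6.135 × 10^-3 mol, y = 1.911 × 10^-3 mol
mass of H2C2O4 = 6.135 × 10^-3 × 90.03 = 0.5523 g
% H2C2O4 = 0.5523 / 0.7971 × 100 = 69.29 %

69.29 %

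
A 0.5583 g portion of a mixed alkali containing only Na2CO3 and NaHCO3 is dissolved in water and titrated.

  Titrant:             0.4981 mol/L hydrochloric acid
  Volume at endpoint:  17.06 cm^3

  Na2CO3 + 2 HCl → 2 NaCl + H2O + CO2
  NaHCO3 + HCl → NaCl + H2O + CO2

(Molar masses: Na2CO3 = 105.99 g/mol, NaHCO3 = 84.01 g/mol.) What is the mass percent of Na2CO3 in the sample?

n(HCl) = 0.01706 × 0.4981 = 8.498 × 10^-3 mol
Let x = n(Na2CO3), y = n(NaHCO3).
Titrant: 2x + 1y = 8.498 × 10^-3;  mass: 105.99x + 84.01y = 0.5583
Solving, x = 2.508 × 10^-3 mol, y = 3.481 × 10^-3 mol
mass of Na2CO3 = 2.508 × 10^-3 × 105.99 = 0.2658 g
% Na2CO3 = 0.2658 / 0.5583 × 100 = 47.62 %

47.62 %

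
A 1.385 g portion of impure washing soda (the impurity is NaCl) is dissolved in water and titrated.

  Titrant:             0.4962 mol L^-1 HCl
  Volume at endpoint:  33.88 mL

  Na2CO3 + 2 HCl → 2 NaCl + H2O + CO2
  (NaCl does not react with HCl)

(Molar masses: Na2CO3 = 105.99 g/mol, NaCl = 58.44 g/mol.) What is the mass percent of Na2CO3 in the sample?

n(HCl) = 0.03388 × 0.4962 = 0.01681 mol
Let x = n(Na2CO3), y = n(NaCl).
Titrant: 2x = 0.01681;  mass: 105.99x + 58.44y = 1.385
Solving, x = 8.406 × 10^-3 mol, y = 8.455 × 10^-3 mol
mass of Na2CO3 = 8.406 × 10^-3 × 105.99 = 0.8909 g
% Na2CO3 = 0.8909 / 1.385 × 100 = 64.33 %

64.33 %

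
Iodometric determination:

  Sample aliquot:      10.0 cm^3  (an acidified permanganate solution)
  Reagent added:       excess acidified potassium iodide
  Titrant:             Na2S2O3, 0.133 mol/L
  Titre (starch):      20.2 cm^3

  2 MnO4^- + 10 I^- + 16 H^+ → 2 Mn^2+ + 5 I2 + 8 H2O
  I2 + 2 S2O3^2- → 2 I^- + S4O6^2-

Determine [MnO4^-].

0.0537 mol/L

n(S2O3^2-) = 0.0202 × 0.133 = 2.69 × 10^-3 mol
n(I2) = n(S2O3^2-)/2 = 1.34 × 10^-3 mol
From the 2:5 ratio, n(MnO4^-) in the aliquot = 2/5 × 1.34 × 10^-3 = 5.37 × 10^-4 mol
[MnO4^-] = 5.37 × 10^-4 / 0.0100 = 0.0537 mol/L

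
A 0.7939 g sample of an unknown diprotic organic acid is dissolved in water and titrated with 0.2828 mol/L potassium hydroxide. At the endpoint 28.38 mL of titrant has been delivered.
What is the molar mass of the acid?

197.8 g/mol

n(KOH) = 0.02838 L × 0.2828 mol/L = 8.026 × 10^-3 mol
From the 1:2 ratio, n(H2A) = 1/2 × 8.026 × 10^-3 = 4.013 × 10^-3 mol
M = m / n = 0.7939 g / 4.013 × 10^-3 mol = 197.8 g/mol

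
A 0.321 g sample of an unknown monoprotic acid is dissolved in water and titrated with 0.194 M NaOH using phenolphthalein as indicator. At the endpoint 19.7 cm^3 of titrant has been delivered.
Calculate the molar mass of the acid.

n(NaOH) = 0.0197 L × 0.194 mol/L = 3.82 × 10^-3 mol
n(HA) = 3.82 × 10^-3 mol (1:1 ratio)
M = m / n = 0.321 g / 3.82 × 10^-3 mol = 84.0 g/mol

84.0 g/mol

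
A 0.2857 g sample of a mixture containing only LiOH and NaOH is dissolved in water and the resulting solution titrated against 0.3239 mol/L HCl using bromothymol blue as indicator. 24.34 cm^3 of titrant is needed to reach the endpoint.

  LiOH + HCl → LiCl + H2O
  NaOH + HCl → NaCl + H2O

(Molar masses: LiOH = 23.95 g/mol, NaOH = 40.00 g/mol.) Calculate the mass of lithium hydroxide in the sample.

0.04424 g

n(HCl) = 0.02434 × 0.3239 = 7.884 × 10^-3 mol
Let x = n(LiOH), y = n(NaOH).
Titrant: 1x + 1y = 7.884 × 10^-3;  mass: 23.95x + 40.00y = 0.2857
Solving, x = 1.847 × 10^-3 mol, y = 6.036 × 10^-3 mol
mass of LiOH = 1.847 × 10^-3 × 23.95 = 0.04424 g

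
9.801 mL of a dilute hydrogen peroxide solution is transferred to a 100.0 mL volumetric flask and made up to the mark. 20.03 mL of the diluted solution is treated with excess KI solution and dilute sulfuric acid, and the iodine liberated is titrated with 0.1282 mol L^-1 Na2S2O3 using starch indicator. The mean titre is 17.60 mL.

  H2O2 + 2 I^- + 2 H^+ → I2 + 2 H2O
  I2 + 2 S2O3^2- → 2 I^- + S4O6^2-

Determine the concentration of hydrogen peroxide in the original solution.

0.5747 mol/L

n(S2O3^2-) = 0.01760 × 0.1282 = 2.256 × 10^-3 mol
n(I2) = n(S2O3^2-)/2 = 1.128 × 10^-3 mol
n(H2O2) in the aliquot = 1.128 × 10^-3 mol (1:1 ratio)
[H2O2]_dilute = 1.128 × 10^-3 / 0.02003 = 0.05632 mol/L
[H2O2]_original = 0.05632 × 100.0/9.801 = 0.5747 mol/L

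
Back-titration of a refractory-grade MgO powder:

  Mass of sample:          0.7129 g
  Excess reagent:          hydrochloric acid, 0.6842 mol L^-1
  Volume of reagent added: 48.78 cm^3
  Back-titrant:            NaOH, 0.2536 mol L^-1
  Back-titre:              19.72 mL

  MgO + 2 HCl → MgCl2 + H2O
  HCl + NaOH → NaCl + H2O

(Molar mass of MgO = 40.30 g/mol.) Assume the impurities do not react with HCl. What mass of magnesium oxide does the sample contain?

0.5717 g

n(HCl) added = 0.04878 × 0.6842 = 0.03338 mol
n(NaOH) used in back-titration = 0.01972 × 0.2536 = 5.001 × 10^-3 mol
n(HCl) left over = 5.001 × 10^-3 mol (1:1 ratio)
n(HCl) consumed by analyte = 0.03338 − 5.001 × 10^-3 = 0.02837 mol
From the 1:2 ratio, n(MgO) = 1/2 × 0.02837 = 0.01419 mol
mass of MgO = 0.01419 × 40.30 = 0.5717 g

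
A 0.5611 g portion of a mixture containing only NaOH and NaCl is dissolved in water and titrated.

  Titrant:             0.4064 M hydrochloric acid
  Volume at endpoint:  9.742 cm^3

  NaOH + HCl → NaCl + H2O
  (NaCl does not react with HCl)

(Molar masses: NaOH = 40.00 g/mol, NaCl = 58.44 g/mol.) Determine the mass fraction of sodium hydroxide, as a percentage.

n(HCl) = 0.009742 × 0.4064 = 3.959 × 10^-3 mol
Let x = n(NaOH), y = n(NaCl).
Titrant: 1x = 3.959 × 10^-3;  mass: 40.00x + 58.44y = 0.5611
Solving, x = 3.959 × 10^-3 mol, y = 6.891 × 10^-3 mol
mass of NaOH = 3.959 × 10^-3 × 40.00 = 0.1584 g
% NaOH = 0.1584 / 0.5611 × 100 = 28.22 %

28.22 %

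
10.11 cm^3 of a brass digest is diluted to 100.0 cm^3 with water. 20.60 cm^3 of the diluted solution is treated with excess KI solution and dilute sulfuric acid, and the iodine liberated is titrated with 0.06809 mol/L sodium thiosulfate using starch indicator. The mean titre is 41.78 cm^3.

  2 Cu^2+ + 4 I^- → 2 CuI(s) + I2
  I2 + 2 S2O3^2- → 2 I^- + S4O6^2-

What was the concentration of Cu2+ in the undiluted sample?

1.366 mol/L

n(S2O3^2-) = 0.04178 × 0.06809 = 2.845 × 10^-3 mol
n(I2) = n(S2O3^2-)/2 = 1.422 × 10^-3 mol
From the 2:1 ratio, n(Cu2+) in the aliquot = 2/1 × 1.422 × 10^-3 = 2.845 × 10^-3 mol
[Cu2+]_dilute = 2.845 × 10^-3 / 0.02060 = 0.1381 mol/L
[Cu2+]_original = 0.1381 × 100.0/10.11 = 1.366 mol/L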